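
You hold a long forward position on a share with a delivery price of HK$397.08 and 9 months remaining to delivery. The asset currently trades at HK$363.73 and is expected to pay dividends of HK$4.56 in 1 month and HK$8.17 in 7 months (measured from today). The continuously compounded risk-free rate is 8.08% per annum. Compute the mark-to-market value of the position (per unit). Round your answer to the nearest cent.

-HK$22.32

PV(remaining dividends) I = 4.56·e^(−0.0808·1/12) + 8.17·e^(−0.0808·7/12) = 12.3233
Current forward F = (S − I)·e^(rT) = (363.73 − 12.3233)·e^(0.0808·9/12) = 351.4067 × 1.062474 = 373.3605
Value (long) = (F − K)·e^(−rT) = (373.3605 − 397.08) × 0.941200 = -22.3248
Value = -HK$22.32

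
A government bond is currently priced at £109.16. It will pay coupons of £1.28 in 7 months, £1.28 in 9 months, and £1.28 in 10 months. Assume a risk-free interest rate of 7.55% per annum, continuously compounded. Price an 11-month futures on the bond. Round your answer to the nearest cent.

PV(coupons) I = 1.28·e^(−0.0755·7/12) + 1.28·e^(−0.0755·9/12) + 1.28·e^(−0.0755·10/12)
I = 1.2249 + 1.2095 + 1.2019 = 3.6363
F = (S − I)·e^(rT) = (109.16 − 3.6363) · e^(0.0755·11/12)
= 105.5237 · e^0.069208 = 105.5237 × 1.071659 = £113.09

£113.09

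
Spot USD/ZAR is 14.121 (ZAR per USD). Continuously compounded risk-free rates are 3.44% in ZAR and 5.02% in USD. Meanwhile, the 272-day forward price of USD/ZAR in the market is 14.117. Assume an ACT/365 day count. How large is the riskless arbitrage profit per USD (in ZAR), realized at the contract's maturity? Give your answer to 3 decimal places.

Fair forward: F* = S·e^(carry·T), with carry = (r_ZAR − r_USD) = 0.0344 − 0.0502 = -0.0158
F* = 14.121 · e^(-0.0158 × 272/365) = 14.121 · e^-0.011774 = 14.121 × 0.988295 = 13.9557
Market 14.117 > fair 13.9557: forward overpriced → cash-and-carry (buy spot, short the forward).
At maturity, profit = |F_mkt − F*| = |14.117 − 13.9557| = 0.161 per USD (in ZAR)

0.161 per USD (in ZAR)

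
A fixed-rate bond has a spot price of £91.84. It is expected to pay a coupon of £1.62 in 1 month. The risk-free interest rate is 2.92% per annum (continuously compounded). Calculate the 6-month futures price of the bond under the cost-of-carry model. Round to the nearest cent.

£91.55

PV(coupons) I = 1.62·e^(−0.0292·1/12)
I = 1.6161
F = (S − I)·e^(rT) = (91.84 − 1.6161) · e^(0.0292·6/12)
= 90.2239 · e^0.014600 = 90.2239 × 1.014707 = £91.55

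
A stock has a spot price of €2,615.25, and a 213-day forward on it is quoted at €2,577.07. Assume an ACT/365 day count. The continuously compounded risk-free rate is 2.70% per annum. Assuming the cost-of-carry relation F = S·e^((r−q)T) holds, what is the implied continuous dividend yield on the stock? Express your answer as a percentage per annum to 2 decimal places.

From F = S·e^((r−q)T): (r − q) = ln(F/S)/T
ln(2577.07/2615.25) = ln(0.985401) = -0.014707
(r − q) = -0.014707 / (213/365) = -0.025202
q = r − ln(F/S)/T = 0.0270 + 0.025202 = 0.052202
q = 5.22%

5.22%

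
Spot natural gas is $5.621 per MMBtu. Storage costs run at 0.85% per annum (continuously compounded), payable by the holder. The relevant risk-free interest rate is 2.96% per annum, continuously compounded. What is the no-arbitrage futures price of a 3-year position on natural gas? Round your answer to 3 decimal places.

Net carry = r + u − y = 0.0296 + 0.0085 − 0.0000 = 0.0381
F = S·e^((r+u−y)T) = 5.621 · e^(0.0381 × 3) = 5.621 · e^0.114300
= 5.621 × 1.121088 = $6.302 per MMBtu

$6.302 per MMBtu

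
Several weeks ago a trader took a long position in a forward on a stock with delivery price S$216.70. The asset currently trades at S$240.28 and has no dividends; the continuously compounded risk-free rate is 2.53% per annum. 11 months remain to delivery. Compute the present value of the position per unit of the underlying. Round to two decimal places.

Current fair forward for the remaining 11 months: F = S·e^(r·T), r = 0.0253
F = 240.28 · e^(0.0253 × 11/12) = 240.28 × 1.023463 = 245.9177
Value of long forward = (F − K)·e^(−rT) = (245.9177 − 216.70) · e^(−0.0253·11/12)
= 29.2177 × 0.977075 = 28.55

S$28.55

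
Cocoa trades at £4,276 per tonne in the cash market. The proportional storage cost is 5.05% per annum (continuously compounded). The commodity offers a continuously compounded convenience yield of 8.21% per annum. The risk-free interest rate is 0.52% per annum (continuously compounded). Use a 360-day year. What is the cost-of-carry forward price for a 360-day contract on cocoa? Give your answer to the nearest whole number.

Net carry = r + u − y = 0.0052 + 0.0505 − 0.0821 = -0.0264
F = S·e^((r+u−y)T) = 4276 · e^(-0.0264 × 360/360) = 4276 · e^-0.026400
= 4276 × 0.973945 = £4,165 per tonne

£4,165 per tonne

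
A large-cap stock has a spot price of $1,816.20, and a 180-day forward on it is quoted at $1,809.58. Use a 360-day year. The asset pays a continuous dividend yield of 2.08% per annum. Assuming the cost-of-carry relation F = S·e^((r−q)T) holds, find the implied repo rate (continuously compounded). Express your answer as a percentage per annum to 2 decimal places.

From F = S·e^((r−q)T): (r − q) = ln(F/S)/T
ln(1809.58/1816.20) = ln(0.996355) = -0.003652
(r − q) = -0.003652 / (180/360) = -0.007304
r = ln(F/S)/T + q = -0.007304 + 0.0208 = 0.013496
r = 1.35%

1.35%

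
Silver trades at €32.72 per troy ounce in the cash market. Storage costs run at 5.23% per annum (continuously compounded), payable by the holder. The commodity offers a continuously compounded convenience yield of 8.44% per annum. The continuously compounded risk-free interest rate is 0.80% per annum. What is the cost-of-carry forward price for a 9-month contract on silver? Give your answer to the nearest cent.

Net carry = r + u − y = 0.0080 + 0.0523 − 0.0844 = -0.0241
F = S·e^((r+u−y)T) = 32.72 · e^(-0.0241 × 9/12) = 32.72 · e^-0.018075
= 32.72 × 0.982087 = €32.13 per troy ounce

€32.13 per troy ounce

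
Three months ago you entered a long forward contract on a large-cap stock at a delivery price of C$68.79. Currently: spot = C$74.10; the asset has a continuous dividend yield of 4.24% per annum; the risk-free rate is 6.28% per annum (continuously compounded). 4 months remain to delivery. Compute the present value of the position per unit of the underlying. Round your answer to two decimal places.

Current fair forward for the remaining 4 months: F = S·e^((r − q)·T), (r − q) = 0.0628 − 0.0424 = 0.0204
F = 74.10 · e^(0.0204 × 4/12) = 74.10 × 1.006823 = 74.6056
Value of long forward = (F − K)·e^(−rT) = (74.6056 − 68.79) · e^(−0.0628·4/12)
= 5.8156 × 0.979284 = 5.70

C$5.70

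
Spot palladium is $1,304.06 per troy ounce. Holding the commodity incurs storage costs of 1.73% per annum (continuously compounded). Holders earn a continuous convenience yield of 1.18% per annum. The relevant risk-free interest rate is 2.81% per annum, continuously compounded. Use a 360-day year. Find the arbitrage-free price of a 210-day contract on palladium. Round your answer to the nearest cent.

$1,329.87 per troy ounce

Net carry = r + u − y = 0.0281 + 0.0173 − 0.0118 = 0.0336
F = S·e^((r+u−y)T) = 1304.06 · e^(0.0336 × 210/360) = 1304.06 · e^0.01960000
= 1304.06 × 1.01979334 = $1,329.87 per troy ounce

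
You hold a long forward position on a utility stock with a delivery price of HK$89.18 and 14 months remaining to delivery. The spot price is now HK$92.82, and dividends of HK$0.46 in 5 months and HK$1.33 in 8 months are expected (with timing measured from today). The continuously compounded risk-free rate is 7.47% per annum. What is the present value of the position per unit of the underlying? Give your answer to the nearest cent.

PV(remaining dividends) I = 0.46·e^(−0.0747·5/12) + 1.33·e^(−0.0747·8/12) = 1.7113
Current forward F = (S − I)·e^(rT) = (92.82 − 1.7113)·e^(0.0747·14/12) = 91.1087 × 1.091060 = 99.4051
Value (long) = (F − K)·e^(−rT) = (99.4051 − 89.18) × 0.916540 = 9.3717
Value = HK$9.37

HK$9.37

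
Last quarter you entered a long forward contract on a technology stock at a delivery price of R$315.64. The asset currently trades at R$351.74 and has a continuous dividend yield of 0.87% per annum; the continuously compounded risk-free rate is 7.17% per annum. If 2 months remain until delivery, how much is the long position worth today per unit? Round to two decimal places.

R$39.34

Current fair forward for the remaining 2 months: F = S·e^((r − q)·T), (r − q) = 0.0717 − 0.0087 = 0.0630
F = 351.74 · e^(0.0630 × 2/12) = 351.74 × 1.010555 = 355.4526
Value of long forward = (F − K)·e^(−rT) = (355.4526 − 315.64) · e^(−0.0717·2/12)
= 39.8126 × 0.988121 = 39.34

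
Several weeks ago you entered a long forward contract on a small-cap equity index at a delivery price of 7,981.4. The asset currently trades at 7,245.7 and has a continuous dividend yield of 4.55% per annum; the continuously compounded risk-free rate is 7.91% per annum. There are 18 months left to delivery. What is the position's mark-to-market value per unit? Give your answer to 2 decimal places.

-320.75

Current fair forward for the remaining 18 months: F = S·e^((r − q)·T), (r − q) = 0.0791 − 0.0455 = 0.0336
F = 7245.7 · e^(0.0336 × 18/12) = 7245.7 × 1.05169169 = 7620.2425
Value of long forward = (F − K)·e^(−rT) = (7620.2425 − 7981.4) · e^(−0.0791·18/12)
= -361.1575 × 0.88811859 = -320.75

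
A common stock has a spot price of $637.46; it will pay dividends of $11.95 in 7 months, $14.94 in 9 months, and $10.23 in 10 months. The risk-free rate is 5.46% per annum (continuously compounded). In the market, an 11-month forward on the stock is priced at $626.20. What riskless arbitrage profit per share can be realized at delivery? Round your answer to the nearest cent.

$6.45 per share

PV(dividends) I = 11.95·e^(−0.0546·7/12) + 14.94·e^(−0.0546·9/12) + 10.23·e^(−0.0546·10/12) = 35.6909
Fair forward F* = (S − I)·e^(rT) = (637.46 − 35.6909)·e^0.050050 = 601.7691 × 1.051324 = 632.6543
Market $626.20 < fair 632.6543: forward underpriced → reverse cash-and-carry (short the stock, invest proceeds at r, pay the dividends, go long the forward).
Profit at T = |F_mkt − F*| = |626.20 − 632.6543| = $6.45 per share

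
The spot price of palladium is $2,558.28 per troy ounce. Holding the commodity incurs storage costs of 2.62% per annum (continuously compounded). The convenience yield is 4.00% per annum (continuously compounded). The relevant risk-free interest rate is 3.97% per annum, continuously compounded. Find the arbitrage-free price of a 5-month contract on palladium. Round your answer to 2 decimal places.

$2,586.04 per troy ounce

Net carry = r + u − y = 0.0397 + 0.0262 − 0.0400 = 0.0259
F = S·e^((r+u−y)T) = 2558.28 · e^(0.0259 × 5/12) = 2558.28 · e^0.01079167
= 2558.28 × 1.01085011 = $2,586.04 per troy ounce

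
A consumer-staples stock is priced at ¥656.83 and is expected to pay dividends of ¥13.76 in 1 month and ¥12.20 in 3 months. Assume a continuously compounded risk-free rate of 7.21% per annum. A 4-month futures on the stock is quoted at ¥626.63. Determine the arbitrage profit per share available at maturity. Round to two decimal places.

¥19.89 per share

PV(dividends) I = 13.76·e^(−0.0721·1/12) + 12.20·e^(−0.0721·3/12) = 25.6596
Fair futures F* = (S − I)·e^(rT) = (656.83 − 25.6596)·e^0.024033 = 631.1704 × 1.024324 = 646.5230
Market ¥626.63 < fair 646.5230: forward underpriced → reverse cash-and-carry (short the stock, invest proceeds at r, pay the dividends, go long the forward).
Profit at T = |F_mkt − F*| = |626.63 − 646.5230| = ¥19.89 per share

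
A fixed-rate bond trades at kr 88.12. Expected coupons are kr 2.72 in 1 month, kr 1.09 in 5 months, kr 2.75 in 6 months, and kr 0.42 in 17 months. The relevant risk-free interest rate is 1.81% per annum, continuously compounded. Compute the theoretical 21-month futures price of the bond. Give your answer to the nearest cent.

PV(coupons) I = 2.72·e^(−0.0181·1/12) + 1.09·e^(−0.0181·5/12) + 2.75·e^(−0.0181·6/12) + 0.42·e^(−0.0181·17/12)
I = 2.7159 + 1.0818 + 2.7252 + 0.4094 = 6.9323
F = (S − I)·e^(rT) = (88.12 − 6.9323) · e^(0.0181·21/12)
= 81.1877 · e^0.031675 = 81.1877 × 1.032182 = kr 83.80

kr 83.80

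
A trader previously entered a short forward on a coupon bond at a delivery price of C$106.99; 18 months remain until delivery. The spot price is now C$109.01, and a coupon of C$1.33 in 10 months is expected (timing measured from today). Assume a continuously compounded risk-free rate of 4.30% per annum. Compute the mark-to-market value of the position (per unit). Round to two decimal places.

-C$7.42

PV(remaining coupons) I = 1.33·e^(−0.0430·10/12) = 1.2832
Current forward F = (S − I)·e^(rT) = (109.01 − 1.2832)·e^(0.0430·18/12) = 107.7268 × 1.066626 = 114.9042
Value (long) = (F − K)·e^(−rT) = (114.9042 − 106.99) × 0.937536 = 7.4198
Short position value = −(long value) = -C$7.42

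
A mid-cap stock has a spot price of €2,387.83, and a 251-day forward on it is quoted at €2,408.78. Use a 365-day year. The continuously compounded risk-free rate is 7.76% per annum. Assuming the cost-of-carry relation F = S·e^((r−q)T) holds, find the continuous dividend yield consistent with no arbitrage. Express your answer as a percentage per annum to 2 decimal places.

From F = S·e^((r−q)T): (r − q) = ln(F/S)/T
ln(2408.78/2387.83) = ln(1.008774) = 0.008736
(r − q) = 0.008736 / (251/365) = 0.012704
q = r − ln(F/S)/T = 0.0776 − 0.012704 = 0.064896
q = 6.49%

6.49%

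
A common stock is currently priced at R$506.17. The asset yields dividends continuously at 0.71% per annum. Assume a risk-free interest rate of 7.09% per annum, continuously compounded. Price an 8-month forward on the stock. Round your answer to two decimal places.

R$528.16

F = S·e^((r − q)T) = 506.17 · e^((0.0709 − 0.0071) × 8/12)
= 506.17 · e^0.042533 = 506.17 × 1.043450
F = R$528.16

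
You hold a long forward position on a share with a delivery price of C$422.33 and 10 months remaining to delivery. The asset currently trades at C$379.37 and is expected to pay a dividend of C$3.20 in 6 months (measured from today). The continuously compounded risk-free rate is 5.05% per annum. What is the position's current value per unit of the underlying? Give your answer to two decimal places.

PV(remaining dividends) I = 3.20·e^(−0.0505·6/12) = 3.1202
Current forward F = (S − I)·e^(rT) = (379.37 − 3.1202)·e^(0.0505·10/12) = 376.2498 × 1.042981 = 392.4214
Value (long) = (F − K)·e^(−rT) = (392.4214 − 422.33) × 0.958790 = -28.6761
Value = -C$28.68

-C$28.68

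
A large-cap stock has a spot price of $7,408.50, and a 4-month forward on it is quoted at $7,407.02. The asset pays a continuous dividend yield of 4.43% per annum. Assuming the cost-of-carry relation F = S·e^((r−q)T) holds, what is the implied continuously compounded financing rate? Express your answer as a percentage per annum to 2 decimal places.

From F = S·e^((r−q)T): (r − q) = ln(F/S)/T
ln(7407.02/7408.50) = ln(0.999800) = -0.000200
(r − q) = -0.000200 / (4/12) = -0.000600
r = ln(F/S)/T + q = -0.000600 + 0.0443 = 0.043700
r = 4.37%

4.37%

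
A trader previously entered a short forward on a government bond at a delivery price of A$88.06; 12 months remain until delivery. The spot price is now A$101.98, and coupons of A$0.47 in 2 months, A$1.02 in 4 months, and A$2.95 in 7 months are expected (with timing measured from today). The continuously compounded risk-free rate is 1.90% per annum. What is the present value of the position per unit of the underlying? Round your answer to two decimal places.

-A$11.18

PV(remaining coupons) I = 0.47·e^(−0.0190·2/12) + 1.02·e^(−0.0190·4/12) + 2.95·e^(−0.0190·7/12) = 4.3996
Current forward F = (S − I)·e^(rT) = (101.98 − 4.3996)·e^(0.0190·12/12) = 97.5804 × 1.019182 = 99.4522
Value (long) = (F − K)·e^(−rT) = (99.4522 − 88.06) × 0.981179 = 11.1778
Short position value = −(long value) = -A$11.18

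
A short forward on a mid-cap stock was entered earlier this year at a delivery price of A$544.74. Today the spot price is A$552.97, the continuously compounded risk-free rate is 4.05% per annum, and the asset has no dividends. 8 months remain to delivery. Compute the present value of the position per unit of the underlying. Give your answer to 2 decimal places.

-A$22.74

Current fair forward for the remaining 8 months: F = S·e^(r·T), r = 0.0405
F = 552.97 · e^(0.0405 × 8/12) = 552.97 × 1.027368 = 568.1037
Value of long forward = (F − K)·e^(−rT) = (568.1037 − 544.74) · e^(−0.0405·8/12)
= 23.3637 × 0.973361 = 22.74
Short position value = −(long value) = -A$22.74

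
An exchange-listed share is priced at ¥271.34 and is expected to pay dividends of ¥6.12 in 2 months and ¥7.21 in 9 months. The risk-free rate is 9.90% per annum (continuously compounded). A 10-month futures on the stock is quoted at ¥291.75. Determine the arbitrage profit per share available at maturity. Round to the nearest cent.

PV(dividends) I = 6.12·e^(−0.0990·2/12) + 7.21·e^(−0.0990·9/12) = 12.7139
Fair futures F* = (S − I)·e^(rT) = (271.34 − 12.7139)·e^0.082500 = 258.6261 × 1.085999 = 280.8677
Market ¥291.75 > fair 280.8677: forward overpriced → cash-and-carry (borrow at r, buy the stock and collect the dividends, short the forward).
Profit at T = |F_mkt − F*| = |291.75 − 280.8677| = ¥10.88 per share

¥10.88 per share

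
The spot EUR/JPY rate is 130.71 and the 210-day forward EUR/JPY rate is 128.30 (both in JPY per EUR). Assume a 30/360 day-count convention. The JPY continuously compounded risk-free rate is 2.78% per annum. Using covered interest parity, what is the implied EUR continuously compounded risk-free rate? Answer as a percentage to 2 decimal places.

5.97%

F = S·e^((r_JPY − r_EUR)T) ⇒ r_EUR = r_JPY − ln(F/S)/T
ln(128.30/130.71) = -0.018610; /(210/360) = -0.031903
r_EUR = 0.0278 + 0.031903 = 0.059703
r_EUR = 5.97%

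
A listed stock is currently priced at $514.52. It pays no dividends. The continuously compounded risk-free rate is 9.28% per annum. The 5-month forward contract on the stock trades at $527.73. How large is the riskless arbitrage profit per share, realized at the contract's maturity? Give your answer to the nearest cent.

$7.07 per share

Fair forward: F* = S·e^(carry·T), with carry = r = 0.0928
F* = 514.52 · e^(0.0928 × 5/12) = 514.52 · e^0.038667 = 514.52 × 1.039424 = $534.8044
Market $527.73 < fair $534.8044: forward underpriced → reverse cash-and-carry (short spot, go long the forward).
At maturity, profit = |F_mkt − F*| = |527.73 − 534.8044| = $7.07 per share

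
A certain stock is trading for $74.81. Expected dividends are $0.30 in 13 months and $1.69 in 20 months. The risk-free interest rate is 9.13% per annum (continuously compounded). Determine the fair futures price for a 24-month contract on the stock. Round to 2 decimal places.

$87.73

PV(dividends) I = 0.30·e^(−0.0913·13/12) + 1.69·e^(−0.0913·20/12)
I = 0.2717 + 1.4514 = 1.7231
F = (S − I)·e^(rT) = (74.81 − 1.7231) · e^(0.0913·24/12)
= 73.0869 · e^0.182600 = 73.0869 × 1.200334 = $87.73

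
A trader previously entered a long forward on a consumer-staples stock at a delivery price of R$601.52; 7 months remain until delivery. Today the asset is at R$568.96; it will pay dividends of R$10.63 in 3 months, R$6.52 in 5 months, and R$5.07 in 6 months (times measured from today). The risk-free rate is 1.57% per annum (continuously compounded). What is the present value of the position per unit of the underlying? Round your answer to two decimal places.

PV(remaining dividends) I = 10.63·e^(−0.0157·3/12) + 6.52·e^(−0.0157·5/12) + 5.07·e^(−0.0157·6/12) = 22.0962
Current forward F = (S − I)·e^(rT) = (568.96 − 22.0962)·e^(0.0157·7/12) = 546.8638 × 1.009200 = 551.8949
Value (long) = (F − K)·e^(−rT) = (551.8949 − 601.52) × 0.990883 = -49.1727
Value = -R$49.17

-R$49.17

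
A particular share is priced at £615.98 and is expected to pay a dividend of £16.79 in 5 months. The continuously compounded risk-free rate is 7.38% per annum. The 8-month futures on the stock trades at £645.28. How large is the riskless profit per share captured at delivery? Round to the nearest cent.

PV(dividends) I = 16.79·e^(−0.0738·5/12) = 16.2816
Fair futures F* = (S − I)·e^(rT) = (615.98 − 16.2816)·e^0.049200 = 599.6984 × 1.050430 = 629.9412
Market £645.28 > fair 629.9412: forward overpriced → cash-and-carry (borrow at r, buy the stock and collect the dividends, short the forward).
Profit at T = |F_mkt − F*| = |645.28 − 629.9412| = £15.34 per share

£15.34 per share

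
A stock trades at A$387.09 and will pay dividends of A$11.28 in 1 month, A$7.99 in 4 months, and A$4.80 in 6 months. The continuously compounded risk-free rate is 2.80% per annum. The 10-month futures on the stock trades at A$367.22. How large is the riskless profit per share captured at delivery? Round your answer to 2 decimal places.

A$4.54 per share

PV(dividends) I = 11.28·e^(−0.0280·1/12) + 7.99·e^(−0.0280·4/12) + 4.80·e^(−0.0280·6/12) = 23.9028
Fair futures F* = (S − I)·e^(rT) = (387.09 − 23.9028)·e^0.023333 = 363.1872 × 1.023607 = 371.7610
Market A$367.22 < fair 371.7610: forward underpriced → reverse cash-and-carry (short the stock, invest proceeds at r, pay the dividends, go long the forward).
Profit at T = |F_mkt − F*| = |367.22 − 371.7610| = A$4.54 per share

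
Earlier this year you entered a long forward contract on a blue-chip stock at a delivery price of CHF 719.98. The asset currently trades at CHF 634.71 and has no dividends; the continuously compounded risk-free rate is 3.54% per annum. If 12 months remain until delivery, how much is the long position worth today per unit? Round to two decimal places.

Current fair forward for the remaining 12 months: F = S·e^(r·T), r = 0.0354
F = 634.71 · e^(0.0354 × 12/12) = 634.71 × 1.036034 = 657.5811
Value of long forward = (F − K)·e^(−rT) = (657.5811 − 719.98) · e^(−0.0354·12/12)
= -62.3989 × 0.965219 = -60.23

-CHF 60.23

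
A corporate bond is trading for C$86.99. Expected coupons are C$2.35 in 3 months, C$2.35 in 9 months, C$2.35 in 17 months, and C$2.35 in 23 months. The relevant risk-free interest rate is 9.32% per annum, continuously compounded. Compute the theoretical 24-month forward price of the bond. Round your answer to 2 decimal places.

C$94.56

PV(coupons) I = 2.35·e^(−0.0932·3/12) + 2.35·e^(−0.0932·9/12) + 2.35·e^(−0.0932·17/12) + 2.35·e^(−0.0932·23/12)
I = 2.2959 + 2.1913 + 2.0593 + 1.9656 = 8.5121
F = (S − I)·e^(rT) = (86.99 − 8.5121) · e^(0.0932·24/12)
= 78.4779 · e^0.186400 = 78.4779 × 1.204904 = C$94.56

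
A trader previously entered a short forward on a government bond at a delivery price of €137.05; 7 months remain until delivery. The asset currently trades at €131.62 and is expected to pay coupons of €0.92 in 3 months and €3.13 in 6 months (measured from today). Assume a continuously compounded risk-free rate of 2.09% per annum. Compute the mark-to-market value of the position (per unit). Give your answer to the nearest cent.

€7.78

PV(remaining coupons) I = 0.92·e^(−0.0209·3/12) + 3.13·e^(−0.0209·6/12) = 4.0127
Current forward F = (S − I)·e^(rT) = (131.62 − 4.0127)·e^(0.0209·7/12) = 127.6073 × 1.012266 = 129.1725
Value (long) = (F − K)·e^(−rT) = (129.1725 − 137.05) × 0.987882 = -7.7820
Short position value = −(long value) = €7.78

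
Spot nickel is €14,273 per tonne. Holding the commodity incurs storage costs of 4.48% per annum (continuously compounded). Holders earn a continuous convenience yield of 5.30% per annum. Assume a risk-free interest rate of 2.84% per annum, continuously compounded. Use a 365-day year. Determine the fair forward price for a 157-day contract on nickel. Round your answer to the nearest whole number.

Net carry = r + u − y = 0.0284 + 0.0448 − 0.0530 = 0.0202
F = S·e^((r+u−y)T) = 14273 · e^(0.0202 × 157/365) = 14273 · e^0.008689
= 14273 × 1.008727 = €14,398 per tonne

€14,398 per tonne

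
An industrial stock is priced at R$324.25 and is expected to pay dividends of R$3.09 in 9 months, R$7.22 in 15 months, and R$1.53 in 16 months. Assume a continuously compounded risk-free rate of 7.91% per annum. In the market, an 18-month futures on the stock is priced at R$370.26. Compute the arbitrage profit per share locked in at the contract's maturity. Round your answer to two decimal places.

R$17.36 per share

PV(dividends) I = 3.09·e^(−0.0791·9/12) + 7.22·e^(−0.0791·15/12) + 1.53·e^(−0.0791·16/12) = 10.8292
Fair futures F* = (S − I)·e^(rT) = (324.25 − 10.8292)·e^0.118650 = 313.4208 × 1.125976 = 352.9043
Market R$370.26 > fair 352.9043: forward overpriced → cash-and-carry (borrow at r, buy the stock and collect the dividends, short the forward).
Profit at T = |F_mkt − F*| = |370.26 − 352.9043| = R$17.36 per share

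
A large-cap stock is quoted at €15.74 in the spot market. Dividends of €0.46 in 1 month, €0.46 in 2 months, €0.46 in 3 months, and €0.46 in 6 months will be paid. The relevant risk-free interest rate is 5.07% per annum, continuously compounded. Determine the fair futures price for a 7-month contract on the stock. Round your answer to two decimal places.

PV(dividends) I = 0.46·e^(−0.0507·1/12) + 0.46·e^(−0.0507·2/12) + 0.46·e^(−0.0507·3/12) + 0.46·e^(−0.0507·6/12)
I = 0.4581 + 0.4561 + 0.4542 + 0.4485 = 1.8169
F = (S − I)·e^(rT) = (15.74 − 1.8169) · e^(0.0507·7/12)
= 13.9231 · e^0.029575 = 13.9231 × 1.030017 = €14.34

€14.34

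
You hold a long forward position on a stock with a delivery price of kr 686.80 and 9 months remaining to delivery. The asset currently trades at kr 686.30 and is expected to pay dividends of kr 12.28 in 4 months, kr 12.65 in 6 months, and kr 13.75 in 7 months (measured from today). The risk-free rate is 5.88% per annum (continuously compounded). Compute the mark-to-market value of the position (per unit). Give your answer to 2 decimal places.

-kr 8.48

PV(remaining dividends) I = 12.28·e^(−0.0588·4/12) + 12.65·e^(−0.0588·6/12) + 13.75·e^(−0.0588·7/12) = 37.6115
Current forward F = (S − I)·e^(rT) = (686.30 − 37.6115)·e^(0.0588·9/12) = 648.6885 × 1.045087 = 677.9359
Value (long) = (F − K)·e^(−rT) = (677.9359 − 686.80) × 0.956858 = -8.4817
Value = -kr 8.48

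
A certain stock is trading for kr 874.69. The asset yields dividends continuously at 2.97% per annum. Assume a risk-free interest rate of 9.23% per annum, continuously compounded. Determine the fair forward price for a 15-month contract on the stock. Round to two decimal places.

kr 945.88

F = S·e^((r − q)T) = 874.69 · e^((0.0923 − 0.0297) × 15/12)
= 874.69 · e^0.078250 = 874.69 × 1.081393
F = kr 945.88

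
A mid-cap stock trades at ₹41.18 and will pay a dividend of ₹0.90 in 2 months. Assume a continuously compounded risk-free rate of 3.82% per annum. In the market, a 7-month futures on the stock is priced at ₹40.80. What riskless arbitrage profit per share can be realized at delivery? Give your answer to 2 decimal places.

₹0.39 per share

PV(dividends) I = 0.90·e^(−0.0382·2/12) = 0.8943
Fair futures F* = (S − I)·e^(rT) = (41.18 − 0.8943)·e^0.022283 = 40.2857 × 1.022533 = 41.1935
Market ₹40.80 < fair 41.1935: forward underpriced → reverse cash-and-carry (short the stock, invest proceeds at r, pay the dividends, go long the forward).
Profit at T = |F_mkt − F*| = |40.80 − 41.1935| = ₹0.39 per share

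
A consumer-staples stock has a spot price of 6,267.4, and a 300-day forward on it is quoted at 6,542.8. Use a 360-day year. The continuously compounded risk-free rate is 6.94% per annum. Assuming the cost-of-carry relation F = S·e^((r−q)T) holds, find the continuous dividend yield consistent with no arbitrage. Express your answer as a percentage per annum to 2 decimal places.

From F = S·e^((r−q)T): (r − q) = ln(F/S)/T
ln(6542.8/6267.4) = ln(1.043942) = 0.043004
(r − q) = 0.043004 / (300/360) = 0.051605
q = r − ln(F/S)/T = 0.0694 − 0.051605 = 0.017795
q = 1.78%

1.78%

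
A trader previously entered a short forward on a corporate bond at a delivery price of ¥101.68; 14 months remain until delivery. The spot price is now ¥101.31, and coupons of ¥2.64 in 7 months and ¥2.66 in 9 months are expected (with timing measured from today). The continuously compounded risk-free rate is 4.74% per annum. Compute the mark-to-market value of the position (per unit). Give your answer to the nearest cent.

PV(remaining coupons) I = 2.64·e^(−0.0474·7/12) + 2.66·e^(−0.0474·9/12) = 5.1351
Current forward F = (S − I)·e^(rT) = (101.31 − 5.1351)·e^(0.0474·14/12) = 96.1749 × 1.056858 = 101.6432
Value (long) = (F − K)·e^(−rT) = (101.6432 − 101.68) × 0.946201 = -0.0348
Short position value = −(long value) = ¥0.03

¥0.03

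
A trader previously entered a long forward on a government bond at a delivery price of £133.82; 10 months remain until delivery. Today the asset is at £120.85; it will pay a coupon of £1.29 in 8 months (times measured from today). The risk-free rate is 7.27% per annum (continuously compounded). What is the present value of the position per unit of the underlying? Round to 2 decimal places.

PV(remaining coupons) I = 1.29·e^(−0.0727·8/12) = 1.2290
Current forward F = (S − I)·e^(rT) = (120.85 − 1.2290)·e^(0.0727·10/12) = 119.6210 × 1.062456 = 127.0920
Value (long) = (F − K)·e^(−rT) = (127.0920 − 133.82) × 0.941215 = -6.3325
Value = -£6.33

-£6.33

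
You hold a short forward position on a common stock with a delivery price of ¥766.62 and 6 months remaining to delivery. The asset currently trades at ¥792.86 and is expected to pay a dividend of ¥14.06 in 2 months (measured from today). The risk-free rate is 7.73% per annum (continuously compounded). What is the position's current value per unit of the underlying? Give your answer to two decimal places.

-¥41.42

PV(remaining dividends) I = 14.06·e^(−0.0773·2/12) = 13.8800
Current forward F = (S − I)·e^(rT) = (792.86 − 13.8800)·e^(0.0773·6/12) = 778.9800 × 1.039407 = 809.6773
Value (long) = (F − K)·e^(−rT) = (809.6773 − 766.62) × 0.962087 = 41.4249
Short position value = −(long value) = -¥41.42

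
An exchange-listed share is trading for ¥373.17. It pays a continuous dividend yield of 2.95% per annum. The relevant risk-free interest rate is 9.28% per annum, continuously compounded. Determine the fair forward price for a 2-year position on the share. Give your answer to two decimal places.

¥423.53

F = S·e^((r − q)T) = 373.17 · e^((0.0928 − 0.0295) × 2)
= 373.17 · e^0.126600 = 373.17 × 1.134963
F = ¥423.53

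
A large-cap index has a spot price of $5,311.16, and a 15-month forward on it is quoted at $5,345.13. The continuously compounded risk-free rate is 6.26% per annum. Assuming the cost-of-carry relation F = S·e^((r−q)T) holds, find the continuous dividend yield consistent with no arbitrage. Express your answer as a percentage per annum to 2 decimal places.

5.75%

From F = S·e^((r−q)T): (r − q) = ln(F/S)/T
ln(5345.13/5311.16) = ln(1.006396) = 0.006376
(r − q) = 0.006376 / (15/12) = 0.005101
q = r − ln(F/S)/T = 0.0626 − 0.005101 = 0.057499
q = 5.75%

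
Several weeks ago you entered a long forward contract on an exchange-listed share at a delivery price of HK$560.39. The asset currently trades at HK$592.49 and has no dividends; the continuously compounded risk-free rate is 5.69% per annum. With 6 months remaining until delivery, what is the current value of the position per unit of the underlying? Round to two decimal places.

HK$47.82

Current fair forward for the remaining 6 months: F = S·e^(r·T), r = 0.0569
F = 592.49 · e^(0.0569 × 6/12) = 592.49 × 1.028859 = 609.5887
Value of long forward = (F − K)·e^(−rT) = (609.5887 − 560.39) · e^(−0.0569·6/12)
= 49.1987 × 0.971951 = 47.82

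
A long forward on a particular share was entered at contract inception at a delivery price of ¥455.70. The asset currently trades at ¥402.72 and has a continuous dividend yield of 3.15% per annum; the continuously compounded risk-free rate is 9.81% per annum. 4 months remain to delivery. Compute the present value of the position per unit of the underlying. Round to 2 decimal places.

-¥42.53

Current fair forward for the remaining 4 months: F = S·e^((r − q)·T), (r − q) = 0.0981 − 0.0315 = 0.0666
F = 402.72 · e^(0.0666 × 4/12) = 402.72 × 1.022448 = 411.7603
Value of long forward = (F − K)·e^(−rT) = (411.7603 − 455.70) · e^(−0.0981·4/12)
= -43.9397 × 0.967829 = -42.53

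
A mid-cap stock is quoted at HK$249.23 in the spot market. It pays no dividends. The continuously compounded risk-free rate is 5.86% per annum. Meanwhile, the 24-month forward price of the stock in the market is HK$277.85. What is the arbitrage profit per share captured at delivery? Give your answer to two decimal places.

HK$2.37 per share

Fair forward: F* = S·e^(carry·T), with carry = r = 0.0586
F* = 249.23 · e^(0.0586 × 24/12) = 249.23 · e^0.117200 = 249.23 × 1.124344 = HK$280.2203
Market HK$277.85 < fair HK$280.2203: forward underpriced → reverse cash-and-carry (short spot, go long the forward).
At maturity, profit = |F_mkt − F*| = |277.85 − 280.2203| = HK$2.37 per share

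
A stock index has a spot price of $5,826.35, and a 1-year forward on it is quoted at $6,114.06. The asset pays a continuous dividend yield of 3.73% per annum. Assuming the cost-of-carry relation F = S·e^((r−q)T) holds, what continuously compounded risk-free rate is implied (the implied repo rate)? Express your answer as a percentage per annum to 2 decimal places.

From F = S·e^((r−q)T): (r − q) = ln(F/S)/T
ln(6114.06/5826.35) = ln(1.049381) = 0.048200
(r − q) = 0.048200 / (1) = 0.048200
r = ln(F/S)/T + q = 0.048200 + 0.0373 = 0.085500
r = 8.55%

8.55%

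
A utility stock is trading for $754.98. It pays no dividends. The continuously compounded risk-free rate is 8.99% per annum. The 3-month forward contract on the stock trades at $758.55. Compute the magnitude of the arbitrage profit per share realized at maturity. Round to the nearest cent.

$13.59 per share

Fair forward: F* = S·e^(carry·T), with carry = r = 0.0899
F* = 754.98 · e^(0.0899 × 3/12) = 754.98 · e^0.022475 = 754.98 × 1.022729 = $772.1399
Market $758.55 < fair $772.1399: forward underpriced → reverse cash-and-carry (short spot, go long the forward).
At maturity, profit = |F_mkt − F*| = |758.55 − 772.1399| = $13.59 per share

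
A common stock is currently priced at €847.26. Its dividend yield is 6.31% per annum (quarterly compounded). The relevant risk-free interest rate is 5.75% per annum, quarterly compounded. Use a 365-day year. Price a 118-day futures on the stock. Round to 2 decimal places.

€845.75

F = S · (1+r/4)^(4T) / (1+q/4)^(4T)
= 847.26 × 1.018628 / 1.020446 = 847.26 × 0.998218
F = €845.75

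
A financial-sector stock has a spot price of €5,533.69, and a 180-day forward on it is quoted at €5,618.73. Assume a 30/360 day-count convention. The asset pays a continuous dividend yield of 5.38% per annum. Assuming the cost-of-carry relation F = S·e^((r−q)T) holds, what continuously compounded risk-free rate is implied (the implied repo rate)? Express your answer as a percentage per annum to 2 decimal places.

From F = S·e^((r−q)T): (r − q) = ln(F/S)/T
ln(5618.73/5533.69) = ln(1.015368) = 0.015251
(r − q) = 0.015251 / (180/360) = 0.030502
r = ln(F/S)/T + q = 0.030502 + 0.0538 = 0.084302
r = 8.43%

8.43%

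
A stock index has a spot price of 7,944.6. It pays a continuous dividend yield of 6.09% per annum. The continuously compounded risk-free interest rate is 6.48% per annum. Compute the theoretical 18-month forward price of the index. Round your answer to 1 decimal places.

7,991.2

F = S·e^((r − q)T) = 7944.6 · e^((0.0648 − 0.0609) × 18/12)
= 7944.6 · e^0.005850 = 7944.6 × 1.005867
F = 7,991.2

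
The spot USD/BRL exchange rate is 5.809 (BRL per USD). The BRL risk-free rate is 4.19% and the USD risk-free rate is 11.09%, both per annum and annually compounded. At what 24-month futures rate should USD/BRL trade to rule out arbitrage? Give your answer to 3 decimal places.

5.110

By covered interest parity, F = S · (1+r_BRL)^T / (1+r_USD)^T
= 5.809 × 1.085556 / 1.234099 = 5.809 × 0.879634
F = 5.110 BRL per USD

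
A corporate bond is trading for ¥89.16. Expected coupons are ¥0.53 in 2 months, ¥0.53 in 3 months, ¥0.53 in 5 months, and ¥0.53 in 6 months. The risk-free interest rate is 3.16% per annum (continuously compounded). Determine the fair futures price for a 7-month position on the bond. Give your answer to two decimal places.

PV(coupons) I = 0.53·e^(−0.0316·2/12) + 0.53·e^(−0.0316·3/12) + 0.53·e^(−0.0316·5/12) + 0.53·e^(−0.0316·6/12)
I = 0.5272 + 0.5258 + 0.5231 + 0.5217 = 2.0978
F = (S − I)·e^(rT) = (89.16 − 2.0978) · e^(0.0316·7/12)
= 87.0622 · e^0.018433 = 87.0622 × 1.018604 = ¥88.68

¥88.68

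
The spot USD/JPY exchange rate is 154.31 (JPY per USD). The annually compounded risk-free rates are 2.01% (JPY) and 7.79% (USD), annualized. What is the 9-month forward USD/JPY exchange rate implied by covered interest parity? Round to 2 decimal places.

By covered interest parity, F = S · (1+r_JPY)^T / (1+r_USD)^T
= 154.31 × 1.015037 / 1.057874 = 154.31 × 0.959507
F = 148.06 JPY per USD

148.06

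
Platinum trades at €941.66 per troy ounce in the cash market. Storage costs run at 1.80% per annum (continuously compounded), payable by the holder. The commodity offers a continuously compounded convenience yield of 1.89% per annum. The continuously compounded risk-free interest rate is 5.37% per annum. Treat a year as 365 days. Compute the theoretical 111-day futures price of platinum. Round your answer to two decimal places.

Net carry = r + u − y = 0.0537 + 0.0180 − 0.0189 = 0.0528
F = S·e^((r+u−y)T) = 941.66 · e^(0.0528 × 111/365) = 941.66 · e^0.016057
= 941.66 × 1.016187 = €956.90 per troy ounce

€956.90 per troy ounce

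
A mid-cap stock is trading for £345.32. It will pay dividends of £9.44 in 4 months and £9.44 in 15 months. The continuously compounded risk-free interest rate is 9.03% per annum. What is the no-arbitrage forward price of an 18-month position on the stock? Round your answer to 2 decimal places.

PV(dividends) I = 9.44·e^(−0.0903·4/12) + 9.44·e^(−0.0903·15/12)
I = 9.1601 + 8.4324 = 17.5925
F = (S − I)·e^(rT) = (345.32 − 17.5925) · e^(0.0903·18/12)
= 327.7275 · e^0.135450 = 327.7275 × 1.145052 = £375.27

£375.27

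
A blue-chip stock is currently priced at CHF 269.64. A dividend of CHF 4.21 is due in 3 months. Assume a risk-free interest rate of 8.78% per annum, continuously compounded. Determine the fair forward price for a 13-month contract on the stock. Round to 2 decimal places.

CHF 292.02

PV(dividends) I = 4.21·e^(−0.0878·3/12)
I = 4.1186
F = (S − I)·e^(rT) = (269.64 − 4.1186) · e^(0.0878·13/12)
= 265.5214 · e^0.095117 = 265.5214 × 1.099788 = CHF 292.02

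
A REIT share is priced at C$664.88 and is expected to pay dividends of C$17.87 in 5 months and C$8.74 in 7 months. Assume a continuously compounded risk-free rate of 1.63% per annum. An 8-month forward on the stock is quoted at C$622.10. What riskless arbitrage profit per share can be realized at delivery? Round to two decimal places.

PV(dividends) I = 17.87·e^(−0.0163·5/12) + 8.74·e^(−0.0163·7/12) = 26.4063
Fair forward F* = (S − I)·e^(rT) = (664.88 − 26.4063)·e^0.010867 = 638.4737 × 1.010926 = 645.4497
Market C$622.10 < fair 645.4497: forward underpriced → reverse cash-and-carry (short the stock, invest proceeds at r, pay the dividends, go long the forward).
Profit at T = |F_mkt − F*| = |622.10 − 645.4497| = C$23.35 per share

C$23.35 per share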